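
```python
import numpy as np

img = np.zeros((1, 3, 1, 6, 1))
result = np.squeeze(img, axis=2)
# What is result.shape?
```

(1, 3, 6, 1)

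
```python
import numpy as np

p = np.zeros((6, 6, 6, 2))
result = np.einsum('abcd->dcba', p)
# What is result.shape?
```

(2, 6, 6, 6)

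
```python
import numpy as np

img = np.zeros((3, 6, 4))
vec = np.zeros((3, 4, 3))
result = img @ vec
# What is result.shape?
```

(3, 6, 3)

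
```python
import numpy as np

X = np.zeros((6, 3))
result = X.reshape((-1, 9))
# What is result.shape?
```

(2, 9)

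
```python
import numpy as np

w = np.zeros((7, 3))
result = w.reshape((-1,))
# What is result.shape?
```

(21,)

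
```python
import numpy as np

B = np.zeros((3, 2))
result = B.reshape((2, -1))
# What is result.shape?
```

(2, 3)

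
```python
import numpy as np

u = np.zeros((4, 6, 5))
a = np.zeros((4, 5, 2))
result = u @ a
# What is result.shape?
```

(4, 6, 2)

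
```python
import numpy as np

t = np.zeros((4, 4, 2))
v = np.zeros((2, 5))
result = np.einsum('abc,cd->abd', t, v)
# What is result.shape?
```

(4, 4, 5)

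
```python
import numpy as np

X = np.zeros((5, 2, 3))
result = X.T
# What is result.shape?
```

(3, 2, 5)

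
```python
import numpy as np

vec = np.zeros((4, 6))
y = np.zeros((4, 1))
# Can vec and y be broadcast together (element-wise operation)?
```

Yes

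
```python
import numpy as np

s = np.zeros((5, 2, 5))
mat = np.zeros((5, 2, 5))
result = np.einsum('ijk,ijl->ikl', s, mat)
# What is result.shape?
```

(5, 5, 5)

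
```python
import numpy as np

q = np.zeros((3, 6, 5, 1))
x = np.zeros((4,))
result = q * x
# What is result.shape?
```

(3, 6, 5, 4)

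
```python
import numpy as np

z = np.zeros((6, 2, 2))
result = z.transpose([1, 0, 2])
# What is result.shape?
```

(2, 6, 2)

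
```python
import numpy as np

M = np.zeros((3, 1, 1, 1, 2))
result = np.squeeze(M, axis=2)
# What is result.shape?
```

(3, 1, 1, 2)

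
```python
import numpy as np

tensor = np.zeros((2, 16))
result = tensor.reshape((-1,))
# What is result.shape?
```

(32,)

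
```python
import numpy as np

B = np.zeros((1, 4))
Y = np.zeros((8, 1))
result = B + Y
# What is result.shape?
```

(8, 4)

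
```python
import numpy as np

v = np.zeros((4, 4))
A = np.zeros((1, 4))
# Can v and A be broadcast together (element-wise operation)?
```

Yes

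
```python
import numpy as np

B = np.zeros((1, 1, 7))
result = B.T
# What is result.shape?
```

(7, 1, 1)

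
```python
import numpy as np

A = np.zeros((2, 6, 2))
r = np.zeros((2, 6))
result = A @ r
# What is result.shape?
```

(2, 6, 6)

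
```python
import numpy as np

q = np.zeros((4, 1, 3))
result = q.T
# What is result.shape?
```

(3, 1, 4)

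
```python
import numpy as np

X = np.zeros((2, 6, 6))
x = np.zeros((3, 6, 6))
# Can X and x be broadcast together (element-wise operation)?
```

No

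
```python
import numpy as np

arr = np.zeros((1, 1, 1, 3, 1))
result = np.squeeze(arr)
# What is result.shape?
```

(3,)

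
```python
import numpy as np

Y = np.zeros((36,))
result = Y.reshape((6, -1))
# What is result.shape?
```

(6, 6)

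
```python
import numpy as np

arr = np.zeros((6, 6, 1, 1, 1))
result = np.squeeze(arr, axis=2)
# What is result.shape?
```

(6, 6, 1, 1)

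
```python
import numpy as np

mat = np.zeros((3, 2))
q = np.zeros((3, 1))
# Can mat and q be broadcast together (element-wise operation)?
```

Yes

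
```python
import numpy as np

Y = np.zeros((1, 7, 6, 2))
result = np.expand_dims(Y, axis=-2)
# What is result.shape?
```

(1, 7, 6, 1, 2)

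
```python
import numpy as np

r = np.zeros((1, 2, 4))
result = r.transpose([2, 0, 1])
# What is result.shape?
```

(4, 1, 2)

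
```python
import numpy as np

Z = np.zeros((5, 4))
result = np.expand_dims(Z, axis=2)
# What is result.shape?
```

(5, 4, 1)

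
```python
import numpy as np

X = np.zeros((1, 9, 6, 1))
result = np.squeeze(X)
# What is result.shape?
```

(9, 6)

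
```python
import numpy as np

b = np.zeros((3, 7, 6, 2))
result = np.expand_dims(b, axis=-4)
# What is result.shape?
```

(3, 1, 7, 6, 2)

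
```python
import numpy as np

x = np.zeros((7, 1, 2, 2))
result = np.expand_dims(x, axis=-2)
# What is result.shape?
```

(7, 1, 2, 1, 2)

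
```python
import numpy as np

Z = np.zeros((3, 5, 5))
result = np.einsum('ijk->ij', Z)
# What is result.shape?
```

(3, 5)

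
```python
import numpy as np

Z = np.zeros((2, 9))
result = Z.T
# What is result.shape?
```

(9, 2)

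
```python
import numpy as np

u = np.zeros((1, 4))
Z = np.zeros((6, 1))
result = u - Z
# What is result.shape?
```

(6, 4)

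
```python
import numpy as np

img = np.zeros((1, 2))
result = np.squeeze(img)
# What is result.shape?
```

(2,)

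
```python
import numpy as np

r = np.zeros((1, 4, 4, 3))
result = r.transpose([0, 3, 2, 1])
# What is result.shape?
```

(1, 3, 4, 4)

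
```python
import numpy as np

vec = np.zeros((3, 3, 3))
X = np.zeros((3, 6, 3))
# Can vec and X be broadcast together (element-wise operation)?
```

No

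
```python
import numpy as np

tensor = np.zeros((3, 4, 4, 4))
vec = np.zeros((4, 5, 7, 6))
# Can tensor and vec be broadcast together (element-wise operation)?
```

No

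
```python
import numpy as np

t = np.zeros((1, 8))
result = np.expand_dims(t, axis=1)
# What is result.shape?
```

(1, 1, 8)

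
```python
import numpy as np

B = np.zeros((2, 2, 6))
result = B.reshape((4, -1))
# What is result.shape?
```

(4, 6)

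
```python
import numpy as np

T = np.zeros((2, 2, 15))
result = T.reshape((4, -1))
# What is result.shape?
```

(4, 15)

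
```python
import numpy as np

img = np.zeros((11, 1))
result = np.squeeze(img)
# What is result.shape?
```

(11,)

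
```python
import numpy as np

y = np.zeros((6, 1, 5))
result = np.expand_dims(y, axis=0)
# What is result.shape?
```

(1, 6, 1, 5)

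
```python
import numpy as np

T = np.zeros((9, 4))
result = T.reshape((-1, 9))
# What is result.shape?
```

(4, 9)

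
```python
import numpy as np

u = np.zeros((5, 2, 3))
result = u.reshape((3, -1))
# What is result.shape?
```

(3, 10)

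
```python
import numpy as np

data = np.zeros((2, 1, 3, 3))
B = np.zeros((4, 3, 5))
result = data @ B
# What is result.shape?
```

(2, 4, 3, 5)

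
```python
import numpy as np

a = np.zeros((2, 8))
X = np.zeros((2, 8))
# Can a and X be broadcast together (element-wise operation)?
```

Yes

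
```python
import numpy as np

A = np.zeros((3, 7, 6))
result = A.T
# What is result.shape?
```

(6, 7, 3)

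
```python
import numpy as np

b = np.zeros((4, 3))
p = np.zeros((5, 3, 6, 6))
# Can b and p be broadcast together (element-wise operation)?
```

No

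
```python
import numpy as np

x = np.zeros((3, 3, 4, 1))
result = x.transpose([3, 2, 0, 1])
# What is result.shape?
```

(1, 4, 3, 3)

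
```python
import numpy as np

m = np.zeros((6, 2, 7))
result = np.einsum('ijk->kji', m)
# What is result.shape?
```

(7, 2, 6)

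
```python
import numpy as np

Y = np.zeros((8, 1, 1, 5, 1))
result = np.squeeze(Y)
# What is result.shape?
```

(8, 5)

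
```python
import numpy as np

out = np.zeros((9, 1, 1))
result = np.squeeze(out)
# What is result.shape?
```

(9,)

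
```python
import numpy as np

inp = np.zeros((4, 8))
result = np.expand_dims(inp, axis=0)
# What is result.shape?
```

(1, 4, 8)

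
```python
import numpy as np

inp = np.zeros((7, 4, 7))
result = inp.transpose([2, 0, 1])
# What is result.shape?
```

(7, 7, 4)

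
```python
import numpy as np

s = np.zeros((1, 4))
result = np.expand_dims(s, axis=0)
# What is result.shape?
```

(1, 1, 4)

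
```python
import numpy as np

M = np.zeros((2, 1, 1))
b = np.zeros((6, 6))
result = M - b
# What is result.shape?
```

(2, 6, 6)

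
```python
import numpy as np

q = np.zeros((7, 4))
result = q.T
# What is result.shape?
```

(4, 7)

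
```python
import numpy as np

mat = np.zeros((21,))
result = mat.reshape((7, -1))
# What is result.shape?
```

(7, 3)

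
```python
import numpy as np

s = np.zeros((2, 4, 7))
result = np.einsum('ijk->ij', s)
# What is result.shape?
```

(2, 4)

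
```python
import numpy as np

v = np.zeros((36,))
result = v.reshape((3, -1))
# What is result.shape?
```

(3, 12)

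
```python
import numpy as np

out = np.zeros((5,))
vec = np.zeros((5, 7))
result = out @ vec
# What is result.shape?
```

(7,)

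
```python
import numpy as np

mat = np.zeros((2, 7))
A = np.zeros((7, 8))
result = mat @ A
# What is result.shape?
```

(2, 8)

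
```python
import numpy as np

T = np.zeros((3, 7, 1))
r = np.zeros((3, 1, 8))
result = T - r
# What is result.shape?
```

(3, 7, 8)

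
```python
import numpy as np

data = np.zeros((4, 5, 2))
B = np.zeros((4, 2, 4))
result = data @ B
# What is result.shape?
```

(4, 5, 4)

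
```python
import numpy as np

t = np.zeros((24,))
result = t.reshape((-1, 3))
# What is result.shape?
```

(8, 3)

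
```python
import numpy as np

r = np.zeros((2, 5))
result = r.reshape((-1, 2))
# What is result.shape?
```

(5, 2)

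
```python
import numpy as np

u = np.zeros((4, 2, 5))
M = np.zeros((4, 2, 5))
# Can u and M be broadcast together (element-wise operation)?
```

Yes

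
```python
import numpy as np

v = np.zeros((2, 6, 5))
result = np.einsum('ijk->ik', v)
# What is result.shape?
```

(2, 5)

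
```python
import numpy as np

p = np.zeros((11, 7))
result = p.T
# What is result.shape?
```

(7, 11)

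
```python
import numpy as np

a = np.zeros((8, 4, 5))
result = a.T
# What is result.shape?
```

(5, 4, 8)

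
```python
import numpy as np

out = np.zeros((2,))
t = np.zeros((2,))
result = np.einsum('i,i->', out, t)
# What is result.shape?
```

()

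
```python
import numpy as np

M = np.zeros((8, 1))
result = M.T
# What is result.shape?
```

(1, 8)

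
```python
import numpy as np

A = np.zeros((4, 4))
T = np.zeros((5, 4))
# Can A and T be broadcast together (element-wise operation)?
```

No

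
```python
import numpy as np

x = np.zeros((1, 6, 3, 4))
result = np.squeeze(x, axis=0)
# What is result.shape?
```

(6, 3, 4)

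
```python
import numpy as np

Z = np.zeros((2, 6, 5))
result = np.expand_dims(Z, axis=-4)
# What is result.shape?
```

(1, 2, 6, 5)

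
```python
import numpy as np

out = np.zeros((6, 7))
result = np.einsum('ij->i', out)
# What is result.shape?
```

(6,)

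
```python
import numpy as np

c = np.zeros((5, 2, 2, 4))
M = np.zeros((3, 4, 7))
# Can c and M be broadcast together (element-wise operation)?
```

No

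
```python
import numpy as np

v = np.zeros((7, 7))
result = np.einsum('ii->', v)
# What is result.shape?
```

()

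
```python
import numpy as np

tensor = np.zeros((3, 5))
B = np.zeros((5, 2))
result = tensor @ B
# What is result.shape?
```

(3, 2)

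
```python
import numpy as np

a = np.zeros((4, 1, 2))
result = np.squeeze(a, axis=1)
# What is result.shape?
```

(4, 2)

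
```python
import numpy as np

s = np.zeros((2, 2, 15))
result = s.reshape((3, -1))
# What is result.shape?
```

(3, 20)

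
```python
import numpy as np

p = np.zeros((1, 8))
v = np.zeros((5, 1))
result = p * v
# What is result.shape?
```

(5, 8)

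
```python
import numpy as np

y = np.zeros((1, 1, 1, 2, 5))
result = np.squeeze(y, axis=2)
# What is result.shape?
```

(1, 1, 2, 5)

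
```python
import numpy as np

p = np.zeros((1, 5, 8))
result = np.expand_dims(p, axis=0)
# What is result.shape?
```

(1, 1, 5, 8)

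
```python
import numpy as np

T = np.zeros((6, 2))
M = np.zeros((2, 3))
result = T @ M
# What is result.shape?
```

(6, 3)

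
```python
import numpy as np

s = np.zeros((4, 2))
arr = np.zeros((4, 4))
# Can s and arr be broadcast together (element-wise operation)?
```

No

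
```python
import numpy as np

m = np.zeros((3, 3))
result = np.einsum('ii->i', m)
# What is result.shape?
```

(3,)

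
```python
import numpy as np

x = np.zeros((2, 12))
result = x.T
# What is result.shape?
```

(12, 2)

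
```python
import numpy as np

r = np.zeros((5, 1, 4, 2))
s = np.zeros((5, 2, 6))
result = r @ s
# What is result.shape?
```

(5, 5, 4, 6)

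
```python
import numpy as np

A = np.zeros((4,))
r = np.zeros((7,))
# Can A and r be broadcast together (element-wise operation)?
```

No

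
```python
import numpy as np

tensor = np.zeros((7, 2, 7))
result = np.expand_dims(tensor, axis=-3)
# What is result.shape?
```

(7, 1, 2, 7)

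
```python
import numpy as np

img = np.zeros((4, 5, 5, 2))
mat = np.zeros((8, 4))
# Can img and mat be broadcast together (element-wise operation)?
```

No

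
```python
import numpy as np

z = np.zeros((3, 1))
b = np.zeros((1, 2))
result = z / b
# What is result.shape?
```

(3, 2)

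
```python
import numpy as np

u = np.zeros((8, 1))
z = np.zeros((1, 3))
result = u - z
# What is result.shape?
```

(8, 3)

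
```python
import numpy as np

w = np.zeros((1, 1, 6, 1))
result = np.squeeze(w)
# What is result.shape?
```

(6,)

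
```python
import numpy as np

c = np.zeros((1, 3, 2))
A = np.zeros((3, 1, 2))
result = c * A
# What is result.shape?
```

(3, 3, 2)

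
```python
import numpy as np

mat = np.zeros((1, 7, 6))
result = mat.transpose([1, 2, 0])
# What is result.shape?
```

(7, 6, 1)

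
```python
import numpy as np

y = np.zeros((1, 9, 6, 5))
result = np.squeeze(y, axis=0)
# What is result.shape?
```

(9, 6, 5)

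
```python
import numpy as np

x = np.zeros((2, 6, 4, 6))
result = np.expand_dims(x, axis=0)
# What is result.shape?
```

(1, 2, 6, 4, 6)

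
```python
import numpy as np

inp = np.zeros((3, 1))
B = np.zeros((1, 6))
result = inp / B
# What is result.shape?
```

(3, 6)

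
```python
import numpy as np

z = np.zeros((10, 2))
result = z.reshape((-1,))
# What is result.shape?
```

(20,)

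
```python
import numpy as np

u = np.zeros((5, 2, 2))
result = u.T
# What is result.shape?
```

(2, 2, 5)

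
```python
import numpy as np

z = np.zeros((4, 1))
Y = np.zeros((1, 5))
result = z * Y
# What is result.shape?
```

(4, 5)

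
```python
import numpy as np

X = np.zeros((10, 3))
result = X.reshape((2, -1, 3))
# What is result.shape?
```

(2, 5, 3)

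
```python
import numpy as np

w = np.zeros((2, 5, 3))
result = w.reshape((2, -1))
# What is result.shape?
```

(2, 15)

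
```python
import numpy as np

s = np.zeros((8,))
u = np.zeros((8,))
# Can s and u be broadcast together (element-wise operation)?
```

Yes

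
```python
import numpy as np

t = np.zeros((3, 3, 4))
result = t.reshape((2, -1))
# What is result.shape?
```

(2, 18)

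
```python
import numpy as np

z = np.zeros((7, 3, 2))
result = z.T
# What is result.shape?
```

(2, 3, 7)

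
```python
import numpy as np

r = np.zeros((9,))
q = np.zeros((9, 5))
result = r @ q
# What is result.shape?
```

(5,)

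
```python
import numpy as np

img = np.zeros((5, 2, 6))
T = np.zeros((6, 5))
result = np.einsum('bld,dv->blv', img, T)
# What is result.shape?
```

(5, 2, 5)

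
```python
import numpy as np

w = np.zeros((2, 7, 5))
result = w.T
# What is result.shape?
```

(5, 7, 2)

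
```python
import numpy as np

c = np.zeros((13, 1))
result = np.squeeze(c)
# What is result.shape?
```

(13,)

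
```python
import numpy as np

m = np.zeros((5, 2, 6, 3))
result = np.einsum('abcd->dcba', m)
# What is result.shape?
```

(3, 6, 2, 5)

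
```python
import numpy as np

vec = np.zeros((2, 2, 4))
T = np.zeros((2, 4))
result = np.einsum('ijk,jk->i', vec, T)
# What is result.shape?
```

(2,)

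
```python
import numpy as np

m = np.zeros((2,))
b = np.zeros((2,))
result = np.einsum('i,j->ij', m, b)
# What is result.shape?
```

(2, 2)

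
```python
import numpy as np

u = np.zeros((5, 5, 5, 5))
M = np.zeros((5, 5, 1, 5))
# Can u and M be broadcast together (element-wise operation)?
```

Yes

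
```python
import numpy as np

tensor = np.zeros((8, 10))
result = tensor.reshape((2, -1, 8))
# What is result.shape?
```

(2, 5, 8)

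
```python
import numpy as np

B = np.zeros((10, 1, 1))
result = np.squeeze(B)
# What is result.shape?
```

(10,)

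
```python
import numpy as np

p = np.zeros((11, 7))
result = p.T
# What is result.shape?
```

(7, 11)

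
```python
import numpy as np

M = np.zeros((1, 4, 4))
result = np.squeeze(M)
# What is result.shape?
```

(4, 4)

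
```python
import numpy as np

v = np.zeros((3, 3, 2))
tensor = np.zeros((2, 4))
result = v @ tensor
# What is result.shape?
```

(3, 3, 4)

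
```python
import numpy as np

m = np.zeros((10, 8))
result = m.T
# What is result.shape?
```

(8, 10)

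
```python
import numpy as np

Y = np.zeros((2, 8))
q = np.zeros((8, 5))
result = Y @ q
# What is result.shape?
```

(2, 5)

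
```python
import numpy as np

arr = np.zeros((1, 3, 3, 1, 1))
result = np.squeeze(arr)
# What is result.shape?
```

(3, 3)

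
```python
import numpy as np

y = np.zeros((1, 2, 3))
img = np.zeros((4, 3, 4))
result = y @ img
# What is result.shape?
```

(4, 2, 4)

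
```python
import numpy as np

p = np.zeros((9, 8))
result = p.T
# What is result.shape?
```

(8, 9)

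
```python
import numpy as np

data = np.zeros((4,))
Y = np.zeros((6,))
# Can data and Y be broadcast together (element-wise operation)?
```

No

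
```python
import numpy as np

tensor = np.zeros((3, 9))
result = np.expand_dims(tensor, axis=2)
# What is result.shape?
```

(3, 9, 1)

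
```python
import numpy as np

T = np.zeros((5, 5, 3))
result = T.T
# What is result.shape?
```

(3, 5, 5)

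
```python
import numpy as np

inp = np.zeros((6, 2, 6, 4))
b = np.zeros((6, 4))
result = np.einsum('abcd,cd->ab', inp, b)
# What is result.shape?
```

(6, 2)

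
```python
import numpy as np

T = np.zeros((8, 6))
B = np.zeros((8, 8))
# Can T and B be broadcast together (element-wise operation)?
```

No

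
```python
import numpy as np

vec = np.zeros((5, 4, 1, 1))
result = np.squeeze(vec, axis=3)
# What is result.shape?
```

(5, 4, 1)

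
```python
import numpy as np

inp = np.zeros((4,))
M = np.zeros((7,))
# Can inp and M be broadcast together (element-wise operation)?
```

No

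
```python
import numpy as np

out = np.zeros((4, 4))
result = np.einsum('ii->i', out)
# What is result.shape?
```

(4,)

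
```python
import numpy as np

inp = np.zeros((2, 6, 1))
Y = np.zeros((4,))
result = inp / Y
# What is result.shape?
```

(2, 6, 4)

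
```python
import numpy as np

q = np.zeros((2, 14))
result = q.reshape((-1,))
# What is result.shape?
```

(28,)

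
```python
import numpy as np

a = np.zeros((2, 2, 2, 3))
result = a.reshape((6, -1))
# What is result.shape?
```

(6, 4)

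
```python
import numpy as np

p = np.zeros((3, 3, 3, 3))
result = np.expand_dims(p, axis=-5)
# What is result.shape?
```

(1, 3, 3, 3, 3)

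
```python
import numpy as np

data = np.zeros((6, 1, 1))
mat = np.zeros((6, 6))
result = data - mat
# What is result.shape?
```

(6, 6, 6)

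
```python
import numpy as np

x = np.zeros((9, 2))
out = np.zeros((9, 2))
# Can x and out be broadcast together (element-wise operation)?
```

Yes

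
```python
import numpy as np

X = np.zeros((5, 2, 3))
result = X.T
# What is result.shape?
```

(3, 2, 5)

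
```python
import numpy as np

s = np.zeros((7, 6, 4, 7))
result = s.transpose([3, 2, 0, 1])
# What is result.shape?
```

(7, 4, 7, 6)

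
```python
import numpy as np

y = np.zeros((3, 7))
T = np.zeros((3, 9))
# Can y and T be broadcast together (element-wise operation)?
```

No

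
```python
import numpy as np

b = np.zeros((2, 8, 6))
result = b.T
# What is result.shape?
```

(6, 8, 2)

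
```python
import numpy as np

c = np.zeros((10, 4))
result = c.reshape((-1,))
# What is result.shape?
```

(40,)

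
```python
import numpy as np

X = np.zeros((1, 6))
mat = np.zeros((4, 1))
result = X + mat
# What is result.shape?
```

(4, 6)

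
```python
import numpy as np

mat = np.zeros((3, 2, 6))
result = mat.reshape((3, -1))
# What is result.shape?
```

(3, 12)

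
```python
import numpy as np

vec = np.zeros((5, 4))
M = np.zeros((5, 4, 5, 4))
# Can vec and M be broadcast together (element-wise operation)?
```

Yes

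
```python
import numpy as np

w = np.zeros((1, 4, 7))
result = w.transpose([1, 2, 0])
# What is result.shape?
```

(4, 7, 1)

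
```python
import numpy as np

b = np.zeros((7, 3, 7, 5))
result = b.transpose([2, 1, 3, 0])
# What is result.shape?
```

(7, 3, 5, 7)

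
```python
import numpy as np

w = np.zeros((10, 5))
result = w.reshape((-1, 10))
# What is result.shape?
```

(5, 10)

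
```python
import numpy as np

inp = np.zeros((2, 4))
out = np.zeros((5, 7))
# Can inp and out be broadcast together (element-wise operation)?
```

No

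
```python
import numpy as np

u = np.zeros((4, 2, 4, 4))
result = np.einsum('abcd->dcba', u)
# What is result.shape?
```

(4, 4, 2, 4)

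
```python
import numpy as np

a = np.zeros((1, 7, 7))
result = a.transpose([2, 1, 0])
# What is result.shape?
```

(7, 7, 1)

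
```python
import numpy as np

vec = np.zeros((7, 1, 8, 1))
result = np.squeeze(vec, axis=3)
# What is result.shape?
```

(7, 1, 8)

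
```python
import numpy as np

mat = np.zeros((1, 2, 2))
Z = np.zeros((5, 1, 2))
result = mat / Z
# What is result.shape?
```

(5, 2, 2)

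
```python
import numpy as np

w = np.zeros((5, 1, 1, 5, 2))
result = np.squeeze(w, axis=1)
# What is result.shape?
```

(5, 1, 5, 2)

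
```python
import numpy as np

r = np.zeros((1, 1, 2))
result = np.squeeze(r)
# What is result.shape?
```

(2,)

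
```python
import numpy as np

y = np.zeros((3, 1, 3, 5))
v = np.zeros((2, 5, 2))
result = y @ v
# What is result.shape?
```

(3, 2, 3, 2)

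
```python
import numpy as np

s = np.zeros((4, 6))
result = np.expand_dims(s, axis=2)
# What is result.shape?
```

(4, 6, 1)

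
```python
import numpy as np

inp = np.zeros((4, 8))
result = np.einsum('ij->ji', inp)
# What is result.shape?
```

(8, 4)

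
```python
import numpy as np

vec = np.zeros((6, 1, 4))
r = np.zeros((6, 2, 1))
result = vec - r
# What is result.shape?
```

(6, 2, 4)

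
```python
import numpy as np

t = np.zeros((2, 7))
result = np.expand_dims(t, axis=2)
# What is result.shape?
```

(2, 7, 1)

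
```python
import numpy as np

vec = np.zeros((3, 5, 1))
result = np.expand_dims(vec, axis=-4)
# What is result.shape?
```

(1, 3, 5, 1)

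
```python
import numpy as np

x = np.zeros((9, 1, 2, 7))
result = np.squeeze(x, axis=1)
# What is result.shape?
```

(9, 2, 7)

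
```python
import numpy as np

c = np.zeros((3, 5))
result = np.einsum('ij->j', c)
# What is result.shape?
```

(5,)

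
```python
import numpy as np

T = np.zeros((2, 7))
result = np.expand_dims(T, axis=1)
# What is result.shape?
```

(2, 1, 7)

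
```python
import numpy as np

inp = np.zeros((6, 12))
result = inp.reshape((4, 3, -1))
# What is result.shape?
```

(4, 3, 6)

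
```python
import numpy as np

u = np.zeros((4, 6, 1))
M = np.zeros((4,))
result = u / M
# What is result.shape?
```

(4, 6, 4)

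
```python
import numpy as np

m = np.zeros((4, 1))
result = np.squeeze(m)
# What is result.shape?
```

(4,)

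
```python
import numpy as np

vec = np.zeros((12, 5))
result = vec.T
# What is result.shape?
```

(5, 12)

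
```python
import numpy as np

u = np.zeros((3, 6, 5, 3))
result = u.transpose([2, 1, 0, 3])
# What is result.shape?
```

(5, 6, 3, 3)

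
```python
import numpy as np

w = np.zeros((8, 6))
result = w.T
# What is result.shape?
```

(6, 8)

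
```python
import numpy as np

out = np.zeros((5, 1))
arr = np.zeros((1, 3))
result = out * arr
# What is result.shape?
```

(5, 3)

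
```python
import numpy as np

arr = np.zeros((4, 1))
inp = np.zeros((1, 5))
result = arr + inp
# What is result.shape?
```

(4, 5)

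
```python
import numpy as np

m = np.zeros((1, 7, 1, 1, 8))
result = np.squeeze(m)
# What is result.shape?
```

(7, 8)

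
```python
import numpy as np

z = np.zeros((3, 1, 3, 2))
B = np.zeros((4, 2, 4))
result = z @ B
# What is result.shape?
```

(3, 4, 3, 4)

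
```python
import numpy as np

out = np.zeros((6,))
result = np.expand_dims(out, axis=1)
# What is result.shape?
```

(6, 1)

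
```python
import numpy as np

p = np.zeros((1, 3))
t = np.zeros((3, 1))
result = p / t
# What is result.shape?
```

(3, 3)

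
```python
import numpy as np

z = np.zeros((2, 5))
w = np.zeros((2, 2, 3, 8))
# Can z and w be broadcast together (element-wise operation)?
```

No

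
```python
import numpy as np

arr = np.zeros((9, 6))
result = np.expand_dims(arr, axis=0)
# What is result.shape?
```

(1, 9, 6)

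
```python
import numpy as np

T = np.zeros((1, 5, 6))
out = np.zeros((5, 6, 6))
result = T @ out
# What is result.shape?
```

(5, 5, 6)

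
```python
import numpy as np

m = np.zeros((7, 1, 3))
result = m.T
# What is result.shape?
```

(3, 1, 7)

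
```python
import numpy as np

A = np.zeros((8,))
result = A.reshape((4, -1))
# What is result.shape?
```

(4, 2)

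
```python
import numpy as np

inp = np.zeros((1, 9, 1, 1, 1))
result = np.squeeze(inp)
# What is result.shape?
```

(9,)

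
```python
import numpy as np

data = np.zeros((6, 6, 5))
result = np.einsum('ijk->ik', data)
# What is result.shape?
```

(6, 5)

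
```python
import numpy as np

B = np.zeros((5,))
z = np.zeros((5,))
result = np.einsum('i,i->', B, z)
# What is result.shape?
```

()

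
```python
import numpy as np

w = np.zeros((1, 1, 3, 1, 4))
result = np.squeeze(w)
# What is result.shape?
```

(3, 4)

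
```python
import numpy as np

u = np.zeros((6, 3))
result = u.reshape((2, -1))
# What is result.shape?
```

(2, 9)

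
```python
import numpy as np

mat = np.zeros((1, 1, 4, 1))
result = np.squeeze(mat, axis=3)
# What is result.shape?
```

(1, 1, 4)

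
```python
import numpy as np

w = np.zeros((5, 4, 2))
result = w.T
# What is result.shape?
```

(2, 4, 5)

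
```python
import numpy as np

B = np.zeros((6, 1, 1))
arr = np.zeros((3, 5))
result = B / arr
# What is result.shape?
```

(6, 3, 5)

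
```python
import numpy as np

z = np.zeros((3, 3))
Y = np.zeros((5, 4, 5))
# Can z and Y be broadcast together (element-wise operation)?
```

No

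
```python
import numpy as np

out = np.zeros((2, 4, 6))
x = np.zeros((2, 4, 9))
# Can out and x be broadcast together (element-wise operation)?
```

No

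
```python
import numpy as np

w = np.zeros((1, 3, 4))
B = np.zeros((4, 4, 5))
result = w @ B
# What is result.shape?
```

(4, 3, 5)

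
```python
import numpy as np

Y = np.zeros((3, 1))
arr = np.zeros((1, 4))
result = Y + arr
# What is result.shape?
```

(3, 4)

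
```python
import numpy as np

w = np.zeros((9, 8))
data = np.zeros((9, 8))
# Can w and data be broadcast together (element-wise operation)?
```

Yes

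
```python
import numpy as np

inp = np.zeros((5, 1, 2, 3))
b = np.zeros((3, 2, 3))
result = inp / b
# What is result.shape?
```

(5, 3, 2, 3)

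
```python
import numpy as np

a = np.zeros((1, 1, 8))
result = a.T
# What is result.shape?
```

(8, 1, 1)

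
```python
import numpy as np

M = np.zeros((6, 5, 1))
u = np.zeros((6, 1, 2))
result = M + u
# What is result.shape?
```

(6, 5, 2)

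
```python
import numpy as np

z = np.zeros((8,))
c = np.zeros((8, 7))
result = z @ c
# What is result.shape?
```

(7,)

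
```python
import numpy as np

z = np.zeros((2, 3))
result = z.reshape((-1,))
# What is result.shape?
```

(6,)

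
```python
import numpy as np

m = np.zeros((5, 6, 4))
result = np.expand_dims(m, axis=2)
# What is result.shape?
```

(5, 6, 1, 4)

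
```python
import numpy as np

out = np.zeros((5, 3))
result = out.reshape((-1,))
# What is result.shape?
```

(15,)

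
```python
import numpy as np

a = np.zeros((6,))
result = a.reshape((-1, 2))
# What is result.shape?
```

(3, 2)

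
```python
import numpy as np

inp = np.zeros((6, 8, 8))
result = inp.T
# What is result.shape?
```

(8, 8, 6)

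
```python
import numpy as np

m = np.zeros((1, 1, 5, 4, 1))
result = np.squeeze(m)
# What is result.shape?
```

(5, 4)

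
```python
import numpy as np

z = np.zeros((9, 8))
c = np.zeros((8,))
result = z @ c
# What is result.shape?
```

(9,)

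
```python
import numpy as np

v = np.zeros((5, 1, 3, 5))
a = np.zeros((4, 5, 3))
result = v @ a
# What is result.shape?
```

(5, 4, 3, 3)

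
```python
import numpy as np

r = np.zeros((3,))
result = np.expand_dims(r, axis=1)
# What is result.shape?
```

(3, 1)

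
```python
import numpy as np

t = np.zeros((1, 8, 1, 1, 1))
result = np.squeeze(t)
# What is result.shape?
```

(8,)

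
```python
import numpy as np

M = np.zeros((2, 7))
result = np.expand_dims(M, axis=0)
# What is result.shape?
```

(1, 2, 7)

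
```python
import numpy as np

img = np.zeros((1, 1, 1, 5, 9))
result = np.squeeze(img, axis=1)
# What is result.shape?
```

(1, 1, 5, 9)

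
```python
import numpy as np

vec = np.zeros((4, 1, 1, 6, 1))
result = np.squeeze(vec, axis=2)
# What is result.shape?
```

(4, 1, 6, 1)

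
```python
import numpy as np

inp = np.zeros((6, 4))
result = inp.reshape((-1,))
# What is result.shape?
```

(24,)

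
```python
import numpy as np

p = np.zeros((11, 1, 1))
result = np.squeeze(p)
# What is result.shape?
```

(11,)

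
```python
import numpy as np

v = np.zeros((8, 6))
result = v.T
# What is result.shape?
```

(6, 8)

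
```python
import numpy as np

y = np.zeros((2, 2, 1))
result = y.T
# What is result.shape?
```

(1, 2, 2)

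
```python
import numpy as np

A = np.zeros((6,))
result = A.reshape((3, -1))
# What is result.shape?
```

(3, 2)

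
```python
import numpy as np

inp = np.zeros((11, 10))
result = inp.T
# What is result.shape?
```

(10, 11)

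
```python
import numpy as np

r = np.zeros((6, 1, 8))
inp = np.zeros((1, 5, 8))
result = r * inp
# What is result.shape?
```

(6, 5, 8)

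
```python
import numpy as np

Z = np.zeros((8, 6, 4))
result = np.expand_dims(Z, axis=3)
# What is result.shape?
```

(8, 6, 4, 1)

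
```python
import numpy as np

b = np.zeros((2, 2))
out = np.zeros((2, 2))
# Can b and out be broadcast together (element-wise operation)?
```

Yes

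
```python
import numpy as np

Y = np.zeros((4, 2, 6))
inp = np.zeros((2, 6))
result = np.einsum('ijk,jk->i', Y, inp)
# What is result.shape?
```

(4,)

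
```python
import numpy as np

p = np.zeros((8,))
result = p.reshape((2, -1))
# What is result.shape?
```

(2, 4)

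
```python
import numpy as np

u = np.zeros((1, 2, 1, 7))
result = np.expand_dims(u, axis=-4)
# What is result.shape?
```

(1, 1, 2, 1, 7)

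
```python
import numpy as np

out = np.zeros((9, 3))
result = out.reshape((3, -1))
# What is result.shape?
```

(3, 9)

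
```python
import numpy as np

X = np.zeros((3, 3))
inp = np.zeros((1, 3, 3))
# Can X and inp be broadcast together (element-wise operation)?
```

Yes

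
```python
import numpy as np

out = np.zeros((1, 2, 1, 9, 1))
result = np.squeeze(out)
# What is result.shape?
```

(2, 9)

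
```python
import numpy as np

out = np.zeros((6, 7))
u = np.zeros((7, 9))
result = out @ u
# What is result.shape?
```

(6, 9)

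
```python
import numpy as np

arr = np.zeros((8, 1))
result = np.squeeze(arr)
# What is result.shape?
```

(8,)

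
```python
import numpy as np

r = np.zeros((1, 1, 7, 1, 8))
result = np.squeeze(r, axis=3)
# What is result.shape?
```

(1, 1, 7, 8)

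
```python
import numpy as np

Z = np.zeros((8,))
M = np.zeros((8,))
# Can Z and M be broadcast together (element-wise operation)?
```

Yes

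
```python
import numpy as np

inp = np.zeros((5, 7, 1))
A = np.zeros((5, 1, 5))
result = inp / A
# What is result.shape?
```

(5, 7, 5)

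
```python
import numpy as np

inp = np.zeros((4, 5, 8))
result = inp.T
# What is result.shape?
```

(8, 5, 4)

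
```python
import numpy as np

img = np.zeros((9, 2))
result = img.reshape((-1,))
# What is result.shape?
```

(18,)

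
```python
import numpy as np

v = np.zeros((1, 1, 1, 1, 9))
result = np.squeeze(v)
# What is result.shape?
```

(9,)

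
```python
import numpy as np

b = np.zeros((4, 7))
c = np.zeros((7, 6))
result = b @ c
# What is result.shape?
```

(4, 6)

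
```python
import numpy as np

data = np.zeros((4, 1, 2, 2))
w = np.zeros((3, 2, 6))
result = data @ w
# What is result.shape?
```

(4, 3, 2, 6)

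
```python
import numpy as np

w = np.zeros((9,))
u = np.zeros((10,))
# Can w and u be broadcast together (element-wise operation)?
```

No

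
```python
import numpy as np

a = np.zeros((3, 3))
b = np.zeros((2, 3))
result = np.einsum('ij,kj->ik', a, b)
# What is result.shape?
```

(3, 2)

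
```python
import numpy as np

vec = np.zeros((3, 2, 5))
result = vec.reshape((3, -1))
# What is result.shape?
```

(3, 10)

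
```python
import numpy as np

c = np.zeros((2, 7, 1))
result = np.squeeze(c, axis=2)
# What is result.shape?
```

(2, 7)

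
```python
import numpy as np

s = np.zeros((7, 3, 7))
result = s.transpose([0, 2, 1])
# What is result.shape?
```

(7, 7, 3)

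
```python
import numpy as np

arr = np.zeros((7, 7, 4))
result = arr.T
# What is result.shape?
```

(4, 7, 7)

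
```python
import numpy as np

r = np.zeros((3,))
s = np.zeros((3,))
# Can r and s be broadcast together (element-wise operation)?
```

Yes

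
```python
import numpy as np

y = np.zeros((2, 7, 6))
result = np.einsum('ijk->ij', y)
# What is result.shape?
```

(2, 7)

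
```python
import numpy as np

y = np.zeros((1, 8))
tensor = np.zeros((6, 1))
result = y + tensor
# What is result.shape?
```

(6, 8)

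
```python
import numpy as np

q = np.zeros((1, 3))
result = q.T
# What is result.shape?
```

(3, 1)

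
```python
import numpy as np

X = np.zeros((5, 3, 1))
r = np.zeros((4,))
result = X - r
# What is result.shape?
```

(5, 3, 4)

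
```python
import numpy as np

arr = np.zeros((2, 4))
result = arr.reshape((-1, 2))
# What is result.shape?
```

(4, 2)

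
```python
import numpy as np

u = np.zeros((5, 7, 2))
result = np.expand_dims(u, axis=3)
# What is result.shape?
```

(5, 7, 2, 1)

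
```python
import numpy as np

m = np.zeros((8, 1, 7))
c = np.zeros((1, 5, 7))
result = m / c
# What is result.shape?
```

(8, 5, 7)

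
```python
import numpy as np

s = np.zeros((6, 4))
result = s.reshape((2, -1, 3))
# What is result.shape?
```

(2, 4, 3)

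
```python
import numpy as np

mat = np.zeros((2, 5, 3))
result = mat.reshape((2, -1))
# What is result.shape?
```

(2, 15)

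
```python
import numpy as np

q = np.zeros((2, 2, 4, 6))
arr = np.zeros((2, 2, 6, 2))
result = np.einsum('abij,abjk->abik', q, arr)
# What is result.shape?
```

(2, 2, 4, 2)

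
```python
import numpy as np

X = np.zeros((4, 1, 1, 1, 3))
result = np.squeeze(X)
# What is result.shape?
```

(4, 3)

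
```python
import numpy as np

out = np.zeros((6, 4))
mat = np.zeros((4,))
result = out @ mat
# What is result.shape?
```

(6,)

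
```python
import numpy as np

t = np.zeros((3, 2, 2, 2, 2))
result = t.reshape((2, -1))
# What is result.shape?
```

(2, 24)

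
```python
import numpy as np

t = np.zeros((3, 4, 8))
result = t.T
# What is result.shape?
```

(8, 4, 3)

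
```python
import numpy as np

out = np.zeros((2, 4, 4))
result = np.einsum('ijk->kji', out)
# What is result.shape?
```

(4, 4, 2)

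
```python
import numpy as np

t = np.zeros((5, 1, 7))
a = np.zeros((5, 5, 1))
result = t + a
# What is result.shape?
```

(5, 5, 7)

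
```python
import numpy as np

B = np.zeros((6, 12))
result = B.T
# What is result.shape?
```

(12, 6)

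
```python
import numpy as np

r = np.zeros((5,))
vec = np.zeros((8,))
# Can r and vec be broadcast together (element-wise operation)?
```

No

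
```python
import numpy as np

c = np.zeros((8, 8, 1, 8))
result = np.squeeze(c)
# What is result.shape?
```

(8, 8, 8)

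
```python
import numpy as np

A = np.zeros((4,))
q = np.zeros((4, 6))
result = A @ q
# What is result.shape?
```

(6,)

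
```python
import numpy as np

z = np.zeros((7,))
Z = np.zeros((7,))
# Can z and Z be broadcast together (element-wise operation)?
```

Yes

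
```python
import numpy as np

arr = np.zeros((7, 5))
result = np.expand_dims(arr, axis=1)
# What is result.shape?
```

(7, 1, 5)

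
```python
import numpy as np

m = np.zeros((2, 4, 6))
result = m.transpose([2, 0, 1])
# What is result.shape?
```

(6, 2, 4)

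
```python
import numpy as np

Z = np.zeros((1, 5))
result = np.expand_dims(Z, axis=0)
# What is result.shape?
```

(1, 1, 5)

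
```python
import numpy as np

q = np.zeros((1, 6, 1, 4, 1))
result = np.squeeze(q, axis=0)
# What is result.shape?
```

(6, 1, 4, 1)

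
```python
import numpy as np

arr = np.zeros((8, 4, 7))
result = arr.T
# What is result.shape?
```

(7, 4, 8)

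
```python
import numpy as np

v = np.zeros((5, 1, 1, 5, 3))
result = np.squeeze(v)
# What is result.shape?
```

(5, 5, 3)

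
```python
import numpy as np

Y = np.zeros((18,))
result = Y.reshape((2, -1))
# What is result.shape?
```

(2, 9)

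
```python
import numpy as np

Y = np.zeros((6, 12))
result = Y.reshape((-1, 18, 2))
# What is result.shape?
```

(2, 18, 2)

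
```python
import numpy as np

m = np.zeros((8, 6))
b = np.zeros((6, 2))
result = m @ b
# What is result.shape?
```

(8, 2)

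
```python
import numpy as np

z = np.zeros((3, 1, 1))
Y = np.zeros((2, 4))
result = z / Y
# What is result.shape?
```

(3, 2, 4)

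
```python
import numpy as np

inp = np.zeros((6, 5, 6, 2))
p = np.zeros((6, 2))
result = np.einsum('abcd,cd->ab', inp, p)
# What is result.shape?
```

(6, 5)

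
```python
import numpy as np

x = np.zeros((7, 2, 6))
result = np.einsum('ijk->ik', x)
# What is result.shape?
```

(7, 6)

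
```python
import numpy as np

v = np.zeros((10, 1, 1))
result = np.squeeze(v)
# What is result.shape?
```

(10,)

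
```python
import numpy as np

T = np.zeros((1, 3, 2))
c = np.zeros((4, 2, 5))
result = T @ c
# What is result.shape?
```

(4, 3, 5)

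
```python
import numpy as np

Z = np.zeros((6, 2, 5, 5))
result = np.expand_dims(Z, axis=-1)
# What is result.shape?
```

(6, 2, 5, 5, 1)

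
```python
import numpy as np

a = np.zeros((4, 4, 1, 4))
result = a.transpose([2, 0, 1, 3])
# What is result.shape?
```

(1, 4, 4, 4)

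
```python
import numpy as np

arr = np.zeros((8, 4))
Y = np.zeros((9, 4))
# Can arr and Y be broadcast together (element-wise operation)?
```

No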